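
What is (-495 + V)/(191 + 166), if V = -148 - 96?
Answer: -739/357 ≈ -2.0700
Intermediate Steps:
V = -244
(-495 + V)/(191 + 166) = (-495 - 244)/(191 + 166) = -739/357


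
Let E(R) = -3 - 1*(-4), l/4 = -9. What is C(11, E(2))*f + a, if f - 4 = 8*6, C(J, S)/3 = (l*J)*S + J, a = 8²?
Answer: -59996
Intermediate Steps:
l = -36 (l = 4*(-9) = -36)
E(R) = 1 (E(R) = -3 + 4 = 1)
a = 64
C(J, S) = 3*J - 108*J*S (C(J, S) = 3*((-36*J)*S + J) = 3*(-36*J*S + J) = 3*(J - 36*J*S) = 3*J - 108*J*S)
f = 52 (f = 4 + 8*6 = 4 + 48 = 52)
C(11, E(2))*f + a = (3*11*(1 - 36*1))*52 + 64 = (3*11*(1 - 36))*52 + 64 = (3*11*(-35))*52 + 64 = -1155*52 + 64 = -60060 + 64 = -59996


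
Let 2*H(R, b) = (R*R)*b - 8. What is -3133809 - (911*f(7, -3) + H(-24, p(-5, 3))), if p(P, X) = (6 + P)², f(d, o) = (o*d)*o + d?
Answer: -3197863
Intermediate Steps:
f(d, o) = d + d*o² (f(d, o) = (d*o)*o + d = d*o² + d = d + d*o²)
H(R, b) = -4 + b*R²/2 (H(R, b) = ((R*R)*b - 8)/2 = (R²*b - 8)/2 = (b*R² - 8)/2 = (-8 + b*R²)/2 = -4 + b*R²/2)
-3133809 - (911*f(7, -3) + H(-24, p(-5, 3))) = -3133809 - (911*(7*(1 + (-3)²)) + (-4 + (½)*(6 - 5)²*(-24)²)) = -3133809 - (911*(7*(1 + 9)) + (-4 + (½)*1²*576)) = -3133809 - (911*(7*10) + (-4 + (½)*1*576)) = -3133809 - (911*70 + (-4 + 288)) = -3133809 - (63770 + 284) = -3133809 - 1*64054 = -3133809 - 64054 = -3197863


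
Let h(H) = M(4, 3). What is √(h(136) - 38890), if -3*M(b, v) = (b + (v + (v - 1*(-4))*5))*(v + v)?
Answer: I*√38974 ≈ 197.42*I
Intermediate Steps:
M(b, v) = -2*v*(20 + b + 6*v)/3 (M(b, v) = -(b + (v + (v - 1*(-4))*5))*(v + v)/3 = -(b + (v + (v + 4)*5))*2*v/3 = -(b + (v + (4 + v)*5))*2*v/3 = -(b + (v + (20 + 5*v)))*2*v/3 = -(b + (20 + 6*v))*2*v/3 = -(20 + b + 6*v)*2*v/3 = -2*v*(20 + b + 6*v)/3)
h(H) = -84 (h(H) = -⅔*3*(20 + 4 + 6*3) = -⅔*3*(20 + 4 + 18) = -⅔*3*42 = -84)
√(h(136) - 38890) = √(-84 - 38890) = √(-38974) = I*√38974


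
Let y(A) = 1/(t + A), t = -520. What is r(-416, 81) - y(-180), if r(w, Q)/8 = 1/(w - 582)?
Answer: -2301/349300 ≈ -0.0065875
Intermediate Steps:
y(A) = 1/(-520 + A)
r(w, Q) = 8/(-582 + w) (r(w, Q) = 8/(w - 582) = 8/(-582 + w))
r(-416, 81) - y(-180) = 8/(-582 - 416) - 1/(-520 - 180) = 8/(-998) - 1/(-700) = 8*(-1/998) - 1*(-1/700) = -4/499 + 1/700 = -2301/349300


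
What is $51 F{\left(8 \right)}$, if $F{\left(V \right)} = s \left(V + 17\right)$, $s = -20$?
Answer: $-25500$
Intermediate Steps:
$F{\left(V \right)} = -340 - 20 V$ ($F{\left(V \right)} = - 20 \left(V + 17\right) = - 20 \left(17 + V\right) = -340 - 20 V$)
$51 F{\left(8 \right)} = 51 \left(-340 - 160\right) = 51 \left(-500\right) = -25500$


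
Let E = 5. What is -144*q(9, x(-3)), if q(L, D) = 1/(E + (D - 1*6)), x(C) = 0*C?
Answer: 144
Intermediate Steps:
x(C) = 0
q(L, D) = 1/(-1 + D) (q(L, D) = 1/(5 + (D - 1*6)) = 1/(5 + (D - 6)) = 1/(5 + (-6 + D)) = 1/(-1 + D))
-144*q(9, x(-3)) = -144/(-1 + 0) = -144/(-1) = -144*(-1) = 144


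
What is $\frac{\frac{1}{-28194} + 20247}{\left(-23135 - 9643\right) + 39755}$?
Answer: $\frac{570843917}{196709538} \approx 2.902$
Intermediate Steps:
$\frac{\frac{1}{-28194} + 20247}{\left(-23135 - 9643\right) + 39755} = \frac{- \frac{1}{28194} + 20247}{-32778 + 39755} = \frac{570843917}{28194 \cdot 6977} = \frac{570843917}{28194} \cdot \frac{1}{6977} = \frac{570843917}{196709538}$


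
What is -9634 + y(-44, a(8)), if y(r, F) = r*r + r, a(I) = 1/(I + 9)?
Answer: -7742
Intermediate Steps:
a(I) = 1/(9 + I)
y(r, F) = r + r**2 (y(r, F) = r**2 + r = r + r**2)
-9634 + y(-44, a(8)) = -9634 - 44*(1 - 44) = -9634 - 44*(-43) = -9634 + 1892 = -7742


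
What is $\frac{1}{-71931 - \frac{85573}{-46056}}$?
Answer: $- \frac{46056}{3312768563} \approx -1.3903 \cdot 10^{-5}$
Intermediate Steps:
$\frac{1}{-71931 - \frac{85573}{-46056}} = \frac{1}{-71931 - - \frac{85573}{46056}} = \frac{1}{-71931 + \frac{85573}{46056}} = \frac{1}{- \frac{3312768563}{46056}} = - \frac{46056}{3312768563}$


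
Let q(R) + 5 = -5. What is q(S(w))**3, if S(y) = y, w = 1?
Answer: -1000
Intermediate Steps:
q(R) = -10 (q(R) = -5 - 5 = -10)
q(S(w))**3 = (-10)**3 = -1000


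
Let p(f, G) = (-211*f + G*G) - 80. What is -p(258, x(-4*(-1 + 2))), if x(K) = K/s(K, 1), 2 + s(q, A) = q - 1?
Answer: 2671366/49 ≈ 54518.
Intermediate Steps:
s(q, A) = -3 + q (s(q, A) = -2 + (q - 1) = -2 + (-1 + q) = -3 + q)
x(K) = K/(-3 + K)
p(f, G) = -80 + G² - 211*f (p(f, G) = (-211*f + G²) - 80 = (G² - 211*f) - 80 = -80 + G² - 211*f)
-p(258, x(-4*(-1 + 2))) = -(-80 + ((-4*(-1 + 2))/(-3 - 4*(-1 + 2)))² - 211*258) = -(-80 + ((-4*1)/(-3 - 4*1))² - 54438) = -(-80 + (-4/(-3 - 4))² - 54438) = -(-80 + (-4/(-7))² - 54438) = -(-80 + (-4*(-⅐))² - 54438) = -(-80 + (4/7)² - 54438) = -(-80 + 16/49 - 54438) = -1*(-2671366/49) = 2671366/49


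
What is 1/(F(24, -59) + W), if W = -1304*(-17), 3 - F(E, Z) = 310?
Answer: 1/21861 ≈ 4.5744e-5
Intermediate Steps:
F(E, Z) = -307 (F(E, Z) = 3 - 1*310 = 3 - 310 = -307)
W = 22168
1/(F(24, -59) + W) = 1/(-307 + 22168) = 1/21861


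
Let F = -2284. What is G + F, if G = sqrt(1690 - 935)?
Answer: -2284 + sqrt(755) ≈ -2256.5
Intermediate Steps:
G = sqrt(755) ≈ 27.477
G + F = sqrt(755) - 2284 = -2284 + sqrt(755)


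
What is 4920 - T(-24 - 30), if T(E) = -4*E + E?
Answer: 4758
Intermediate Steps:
T(E) = -3*E
4920 - T(-24 - 30) = 4920 - (-3)*(-24 - 30) = 4920 - (-3)*(-54) = 4920 - 1*162 = 4920 - 162 = 4758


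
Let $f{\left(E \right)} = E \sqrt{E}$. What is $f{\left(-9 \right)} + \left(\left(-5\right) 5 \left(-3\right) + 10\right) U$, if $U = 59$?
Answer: $5015 - 27 i \approx 5015.0 - 27.0 i$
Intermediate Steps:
$f{\left(E \right)} = E^{\frac{3}{2}}$
$f{\left(-9 \right)} + \left(\left(-5\right) 5 \left(-3\right) + 10\right) U = \left(-9\right)^{\frac{3}{2}} + \left(\left(-5\right) 5 \left(-3\right) + 10\right) 59 = - 27 i + \left(\left(-25\right) \left(-3\right) + 10\right) 59 = - 27 i + \left(75 + 10\right) 59 = - 27 i + 85 \cdot 59 = - 27 i + 5015 = 5015 - 27 i$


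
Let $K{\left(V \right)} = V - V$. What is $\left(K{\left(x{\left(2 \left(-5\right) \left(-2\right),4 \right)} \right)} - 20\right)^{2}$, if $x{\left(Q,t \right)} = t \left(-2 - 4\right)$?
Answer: $400$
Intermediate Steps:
$x{\left(Q,t \right)} = - 6 t$ ($x{\left(Q,t \right)} = t \left(-6\right) = - 6 t$)
$K{\left(V \right)} = 0$
$\left(K{\left(x{\left(2 \left(-5\right) \left(-2\right),4 \right)} \right)} - 20\right)^{2} = \left(0 - 20\right)^{2} = \left(-20\right)^{2} = 400$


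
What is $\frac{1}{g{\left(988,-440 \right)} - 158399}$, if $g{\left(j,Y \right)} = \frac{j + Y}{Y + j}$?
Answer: $- \frac{1}{158398} \approx -6.3132 \cdot 10^{-6}$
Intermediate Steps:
$g{\left(j,Y \right)} = 1$ ($g{\left(j,Y \right)} = \frac{Y + j}{Y + j} = 1$)
$\frac{1}{g{\left(988,-440 \right)} - 158399} = \frac{1}{1 - 158399} = \frac{1}{-158398} = - \frac{1}{158398}$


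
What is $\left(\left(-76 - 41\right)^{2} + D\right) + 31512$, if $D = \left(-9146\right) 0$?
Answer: $45201$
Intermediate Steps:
$D = 0$
$\left(\left(-76 - 41\right)^{2} + D\right) + 31512 = \left(\left(-76 - 41\right)^{2} + 0\right) + 31512 = \left(\left(-117\right)^{2} + 0\right) + 31512 = \left(13689 + 0\right) + 31512 = 13689 + 31512 = 45201$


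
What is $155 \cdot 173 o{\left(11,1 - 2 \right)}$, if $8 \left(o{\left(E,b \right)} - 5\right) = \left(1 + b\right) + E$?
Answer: $\frac{1367565}{8} \approx 1.7095 \cdot 10^{5}$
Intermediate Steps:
$o{\left(E,b \right)} = \frac{41}{8} + \frac{E}{8} + \frac{b}{8}$ ($o{\left(E,b \right)} = 5 + \frac{\left(1 + b\right) + E}{8} = 5 + \frac{1 + E + b}{8} = 5 + \left(\frac{1}{8} + \frac{E}{8} + \frac{b}{8}\right) = \frac{41}{8} + \frac{E}{8} + \frac{b}{8}$)
$155 \cdot 173 o{\left(11,1 - 2 \right)} = 155 \cdot 173 \left(\frac{41}{8} + \frac{1}{8} \cdot 11 + \frac{1 - 2}{8}\right) = 26815 \left(\frac{41}{8} + \frac{11}{8} + \frac{1}{8} \left(-1\right)\right) = 26815 \left(\frac{41}{8} + \frac{11}{8} - \frac{1}{8}\right) = 26815 \cdot \frac{51}{8} = \frac{1367565}{8}$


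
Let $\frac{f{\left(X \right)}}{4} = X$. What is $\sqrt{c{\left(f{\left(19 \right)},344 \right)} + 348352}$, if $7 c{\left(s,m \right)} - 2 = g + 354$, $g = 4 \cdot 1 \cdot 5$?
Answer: $\frac{2 \sqrt{4267970}}{7} \approx 590.26$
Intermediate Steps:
$g = 20$ ($g = 4 \cdot 5 = 20$)
$f{\left(X \right)} = 4 X$
$c{\left(s,m \right)} = \frac{376}{7}$ ($c{\left(s,m \right)} = \frac{2}{7} + \frac{20 + 354}{7} = \frac{2}{7} + \frac{1}{7} \cdot 374 = \frac{2}{7} + \frac{374}{7} = \frac{376}{7}$)
$\sqrt{c{\left(f{\left(19 \right)},344 \right)} + 348352} = \sqrt{\frac{376}{7} + 348352} = \sqrt{\frac{2438840}{7}} = \frac{2 \sqrt{4267970}}{7}$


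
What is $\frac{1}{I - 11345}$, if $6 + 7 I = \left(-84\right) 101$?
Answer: $- \frac{7}{87905} \approx -7.9631 \cdot 10^{-5}$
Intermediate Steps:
$I = - \frac{8490}{7}$ ($I = - \frac{6}{7} + \frac{\left(-84\right) 101}{7} = - \frac{6}{7} + \frac{1}{7} \left(-8484\right) = - \frac{6}{7} - 1212 = - \frac{8490}{7} \approx -1212.9$)
$\frac{1}{I - 11345} = \frac{1}{- \frac{8490}{7} - 11345} = \frac{1}{- \frac{87905}{7}} = - \frac{7}{87905}$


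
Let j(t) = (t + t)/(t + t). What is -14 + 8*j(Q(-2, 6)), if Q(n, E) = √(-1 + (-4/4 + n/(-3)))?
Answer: -6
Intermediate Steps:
Q(n, E) = √(-2 - n/3) (Q(n, E) = √(-1 + (-4*¼ + n*(-⅓))) = √(-1 + (-1 - n/3)) = √(-2 - n/3))
j(t) = 1 (j(t) = (2*t)/((2*t)) = (2*t)*(1/(2*t)) = 1)
-14 + 8*j(Q(-2, 6)) = -14 + 8*1 = -14 + 8 = -6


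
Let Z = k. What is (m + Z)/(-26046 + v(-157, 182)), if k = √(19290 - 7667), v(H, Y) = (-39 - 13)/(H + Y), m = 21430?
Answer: -267875/325601 - 25*√11623/651202 ≈ -0.82685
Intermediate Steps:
v(H, Y) = -52/(H + Y)
k = √11623 ≈ 107.81
Z = √11623 ≈ 107.81
(m + Z)/(-26046 + v(-157, 182)) = (21430 + √11623)/(-26046 - 52/(-157 + 182)) = (21430 + √11623)/(-26046 - 52/25) = (21430 + √11623)/(-651202/25) = (21430 + √11623)*(-25/651202) = -267875/325601 - 25*√11623/651202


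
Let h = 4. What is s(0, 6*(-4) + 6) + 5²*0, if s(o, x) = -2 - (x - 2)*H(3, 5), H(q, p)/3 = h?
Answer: 238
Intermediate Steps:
H(q, p) = 12 (H(q, p) = 3*4 = 12)
s(o, x) = 22 - 12*x (s(o, x) = -2 - (x - 2)*12 = -2 - (-2 + x)*12 = -2 - (-24 + 12*x) = -2 + (24 - 12*x) = 22 - 12*x)
s(0, 6*(-4) + 6) + 5²*0 = (22 - 12*(6*(-4) + 6)) + 5²*0 = (22 - 12*(-24 + 6)) + 25*0 = (22 - 12*(-18)) + 0 = (22 + 216) + 0 = 238 + 0 = 238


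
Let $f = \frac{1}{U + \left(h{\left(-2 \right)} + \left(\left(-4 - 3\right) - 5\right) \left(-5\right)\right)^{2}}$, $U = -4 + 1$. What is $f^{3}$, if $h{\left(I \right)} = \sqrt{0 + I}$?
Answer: $- \frac{i}{- 46151261875 i + 4649193000 \sqrt{2}} \approx 2.1237 \cdot 10^{-11} - 3.0255 \cdot 10^{-12} i$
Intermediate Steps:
$h{\left(I \right)} = \sqrt{I}$
$U = -3$
$f = \frac{1}{-3 + \left(60 + i \sqrt{2}\right)^{2}}$ ($f = \frac{1}{-3 + \left(\sqrt{-2} + \left(\left(-4 - 3\right) - 5\right) \left(-5\right)\right)^{2}} = \frac{1}{-3 + \left(i \sqrt{2} + \left(\left(-4 - 3\right) - 5\right) \left(-5\right)\right)^{2}} = \frac{1}{-3 + \left(i \sqrt{2} + \left(-7 - 5\right) \left(-5\right)\right)^{2}} = \frac{1}{-3 + \left(i \sqrt{2} - -60\right)^{2}} = \frac{1}{-3 + \left(i \sqrt{2} + 60\right)^{2}} = \frac{1}{-3 + \left(60 + i \sqrt{2}\right)^{2}} \approx 0.00027755 - 1.3102 \cdot 10^{-5} i$)
$f^{3} = \left(- \frac{i}{- 3595 i + 120 \sqrt{2}}\right)^{3} = \frac{i}{\left(- 3595 i + 120 \sqrt{2}\right)^{3}}$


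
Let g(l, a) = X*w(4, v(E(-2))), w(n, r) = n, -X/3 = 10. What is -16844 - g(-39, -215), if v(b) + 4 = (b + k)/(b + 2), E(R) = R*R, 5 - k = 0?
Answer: -16724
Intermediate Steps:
X = -30 (X = -3*10 = -30)
k = 5 (k = 5 - 1*0 = 5 + 0 = 5)
E(R) = R²
v(b) = -4 + (5 + b)/(2 + b) (v(b) = -4 + (b + 5)/(b + 2) = -4 + (5 + b)/(2 + b))
g(l, a) = -120 (g(l, a) = -30*4 = -120)
-16844 - g(-39, -215) = -16844 - 1*(-120) = -16844 + 120 = -16724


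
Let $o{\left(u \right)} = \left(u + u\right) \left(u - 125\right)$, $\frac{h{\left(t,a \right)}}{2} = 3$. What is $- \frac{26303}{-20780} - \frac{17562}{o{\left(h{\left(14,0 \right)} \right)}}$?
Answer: $\frac{33541587}{2472820} \approx 13.564$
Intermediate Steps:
$h{\left(t,a \right)} = 6$ ($h{\left(t,a \right)} = 2 \cdot 3 = 6$)
$o{\left(u \right)} = 2 u \left(-125 + u\right)$
$- \frac{26303}{-20780} - \frac{17562}{o{\left(h{\left(14,0 \right)} \right)}} = - \frac{26303}{-20780} - \frac{17562}{2 \cdot 6 \left(-125 + 6\right)} = \left(-26303\right) \left(- \frac{1}{20780}\right) - \frac{17562}{2 \cdot 6 \left(-119\right)} = \frac{26303}{20780} - \frac{17562}{-1428} = \frac{26303}{20780} - - \frac{2927}{238} = \frac{26303}{20780} + \frac{2927}{238} = \frac{33541587}{2472820}$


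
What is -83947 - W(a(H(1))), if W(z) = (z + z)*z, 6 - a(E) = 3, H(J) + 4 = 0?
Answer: -83965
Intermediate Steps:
H(J) = -4 (H(J) = -4 + 0 = -4)
a(E) = 3 (a(E) = 6 - 1*3 = 6 - 3 = 3)
W(z) = 2*z² (W(z) = (2*z)*z = 2*z²)
-83947 - W(a(H(1))) = -83947 - 2*3² = -83947 - 2*9 = -83947 - 1*18 = -83947 - 18 = -83965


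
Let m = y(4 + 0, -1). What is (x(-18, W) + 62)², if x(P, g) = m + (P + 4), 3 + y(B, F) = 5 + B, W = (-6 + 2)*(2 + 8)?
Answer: 2916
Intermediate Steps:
W = -40 (W = -4*10 = -40)
y(B, F) = 2 + B (y(B, F) = -3 + (5 + B) = 2 + B)
m = 6 (m = 2 + (4 + 0) = 2 + 4 = 6)
x(P, g) = 10 + P (x(P, g) = 6 + (P + 4) = 6 + (4 + P) = 10 + P)
(x(-18, W) + 62)² = ((10 - 18) + 62)² = (-8 + 62)² = 54² = 2916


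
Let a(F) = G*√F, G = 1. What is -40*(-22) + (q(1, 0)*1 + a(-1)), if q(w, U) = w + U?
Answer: 881 + I ≈ 881.0 + 1.0*I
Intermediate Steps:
q(w, U) = U + w
a(F) = √F (a(F) = 1*√F = √F)
-40*(-22) + (q(1, 0)*1 + a(-1)) = -40*(-22) + ((0 + 1)*1 + √(-1)) = 880 + (1*1 + I) = 880 + (1 + I) = 881 + I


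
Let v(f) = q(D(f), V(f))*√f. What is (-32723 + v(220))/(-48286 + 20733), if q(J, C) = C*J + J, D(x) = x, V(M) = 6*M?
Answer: 32723/27553 - 581240*√55/27553 ≈ -155.26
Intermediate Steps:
q(J, C) = J + C*J
v(f) = f^(3/2)*(1 + 6*f) (v(f) = (f*(1 + 6*f))*√f = f^(3/2)*(1 + 6*f))
(-32723 + v(220))/(-48286 + 20733) = (-32723 + 220^(3/2)*(1 + 6*220))/(-48286 + 20733) = (-32723 + (440*√55)*(1 + 1320))/(-27553) = (-32723 + (440*√55)*1321)*(-1/27553) = (-32723 + 581240*√55)*(-1/27553) = 32723/27553 - 581240*√55/27553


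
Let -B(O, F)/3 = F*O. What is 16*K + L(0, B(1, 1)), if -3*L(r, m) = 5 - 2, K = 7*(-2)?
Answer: -225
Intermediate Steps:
K = -14
B(O, F) = -3*F*O
L(r, m) = -1 (L(r, m) = -(5 - 2)/3 = -⅓*3 = -1)
16*K + L(0, B(1, 1)) = 16*(-14) - 1 = -224 - 1 = -225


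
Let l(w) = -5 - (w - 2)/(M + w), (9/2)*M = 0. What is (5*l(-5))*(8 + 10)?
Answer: -576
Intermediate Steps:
M = 0 (M = (2/9)*0 = 0)
l(w) = -5 - (-2 + w)/w (l(w) = -5 - (w - 2)/(0 + w) = -5 - (-2 + w)/w)
(5*l(-5))*(8 + 10) = (5*(-6 + 2/(-5)))*(8 + 10) = (5*(-6 + 2*(-⅕)))*18 = (5*(-6 - ⅖))*18 = (5*(-32/5))*18 = -32*18 = -576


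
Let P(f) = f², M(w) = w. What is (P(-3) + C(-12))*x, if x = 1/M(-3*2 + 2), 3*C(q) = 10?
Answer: -37/12 ≈ -3.0833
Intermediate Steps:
C(q) = 10/3 (C(q) = (⅓)*10 = 10/3)
x = -¼ (x = 1/(-3*2 + 2) = 1/(-6 + 2) = 1/(-4) = -¼ ≈ -0.25000)
(P(-3) + C(-12))*x = ((-3)² + 10/3)*(-¼) = (9 + 10/3)*(-¼) = (37/3)*(-¼) = -37/12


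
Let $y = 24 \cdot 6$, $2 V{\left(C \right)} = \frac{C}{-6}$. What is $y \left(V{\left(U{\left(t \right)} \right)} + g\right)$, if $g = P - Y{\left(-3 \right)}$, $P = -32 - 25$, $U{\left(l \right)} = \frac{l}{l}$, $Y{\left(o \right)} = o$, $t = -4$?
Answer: $-7788$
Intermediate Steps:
$U{\left(l \right)} = 1$
$V{\left(C \right)} = - \frac{C}{12}$ ($V{\left(C \right)} = \frac{C \frac{1}{-6}}{2} = \frac{C \left(- \frac{1}{6}\right)}{2} = \frac{\left(- \frac{1}{6}\right) C}{2} = - \frac{C}{12}$)
$y = 144$
$P = -57$ ($P = -32 - 25 = -57$)
$g = -54$ ($g = -57 - -3 = -57 + 3 = -54$)
$y \left(V{\left(U{\left(t \right)} \right)} + g\right) = 144 \left(\left(- \frac{1}{12}\right) 1 - 54\right) = 144 \left(- \frac{1}{12} - 54\right) = 144 \left(- \frac{649}{12}\right) = -7788$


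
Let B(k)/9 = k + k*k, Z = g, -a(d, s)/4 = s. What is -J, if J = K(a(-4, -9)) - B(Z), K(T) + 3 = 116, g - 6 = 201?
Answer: 387391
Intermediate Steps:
g = 207 (g = 6 + 201 = 207)
a(d, s) = -4*s
Z = 207
B(k) = 9*k + 9*k**2 (B(k) = 9*(k + k*k) = 9*(k + k**2) = 9*k + 9*k**2)
K(T) = 113 (K(T) = -3 + 116 = 113)
J = -387391 (J = 113 - 9*207*(1 + 207) = 113 - 9*207*208 = 113 - 1*387504 = 113 - 387504 = -387391)
-J = -1*(-387391) = 387391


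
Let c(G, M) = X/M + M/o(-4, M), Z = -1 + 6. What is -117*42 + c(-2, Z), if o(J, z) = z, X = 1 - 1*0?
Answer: -24564/5 ≈ -4912.8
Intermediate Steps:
X = 1 (X = 1 + 0 = 1)
Z = 5
c(G, M) = 1 + 1/M (c(G, M) = 1/M + M/M = 1/M + 1 = 1 + 1/M)
-117*42 + c(-2, Z) = -117*42 + (1 + 5)/5 = -4914 + (⅕)*6 = -4914 + 6/5 = -24564/5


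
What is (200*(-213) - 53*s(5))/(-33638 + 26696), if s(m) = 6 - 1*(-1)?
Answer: 42971/6942 ≈ 6.1900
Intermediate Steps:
s(m) = 7 (s(m) = 6 + 1 = 7)
(200*(-213) - 53*s(5))/(-33638 + 26696) = (200*(-213) - 53*7)/(-33638 + 26696) = (-42600 - 371)/(-6942) = -42971*(-1/6942) = 42971/6942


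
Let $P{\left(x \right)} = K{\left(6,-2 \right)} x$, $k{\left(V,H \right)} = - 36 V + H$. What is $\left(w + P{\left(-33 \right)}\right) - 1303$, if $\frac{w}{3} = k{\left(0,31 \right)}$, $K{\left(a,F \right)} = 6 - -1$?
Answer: $-1441$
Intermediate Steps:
$K{\left(a,F \right)} = 7$ ($K{\left(a,F \right)} = 6 + 1 = 7$)
$k{\left(V,H \right)} = H - 36 V$
$w = 93$ ($w = 3 \left(31 - 0\right) = 3 \left(31 + 0\right) = 3 \cdot 31 = 93$)
$P{\left(x \right)} = 7 x$
$\left(w + P{\left(-33 \right)}\right) - 1303 = \left(93 + 7 \left(-33\right)\right) - 1303 = \left(93 - 231\right) - 1303 = -138 - 1303 = -1441$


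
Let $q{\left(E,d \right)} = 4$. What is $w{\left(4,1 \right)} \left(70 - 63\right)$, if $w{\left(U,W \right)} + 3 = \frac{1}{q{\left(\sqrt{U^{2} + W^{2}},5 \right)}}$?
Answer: $- \frac{77}{4} \approx -19.25$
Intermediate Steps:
$w{\left(U,W \right)} = - \frac{11}{4}$ ($w{\left(U,W \right)} = -3 + \frac{1}{4} = - \frac{11}{4}$)
$w{\left(4,1 \right)} \left(70 - 63\right) = - \frac{11 \left(70 - 63\right)}{4} = \left(- \frac{11}{4}\right) 7 = - \frac{77}{4}$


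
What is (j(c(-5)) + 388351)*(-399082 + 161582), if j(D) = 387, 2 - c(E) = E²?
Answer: -92325275000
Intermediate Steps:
c(E) = 2 - E²
(j(c(-5)) + 388351)*(-399082 + 161582) = (387 + 388351)*(-399082 + 161582) = 388738*(-237500) = -92325275000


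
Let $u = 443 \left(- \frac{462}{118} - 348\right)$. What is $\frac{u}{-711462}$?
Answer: $\frac{3066003}{13992086} \approx 0.21912$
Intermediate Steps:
$u = - \frac{9198009}{59}$ ($u = 443 \left(\left(-462\right) \frac{1}{118} - 348\right) = 443 \left(- \frac{231}{59} - 348\right) = 443 \left(- \frac{20763}{59}\right) = - \frac{9198009}{59} \approx -1.559 \cdot 10^{5}$)
$\frac{u}{-711462} = - \frac{9198009}{59 \left(-711462\right)} = \left(- \frac{9198009}{59}\right) \left(- \frac{1}{711462}\right) = \frac{3066003}{13992086}$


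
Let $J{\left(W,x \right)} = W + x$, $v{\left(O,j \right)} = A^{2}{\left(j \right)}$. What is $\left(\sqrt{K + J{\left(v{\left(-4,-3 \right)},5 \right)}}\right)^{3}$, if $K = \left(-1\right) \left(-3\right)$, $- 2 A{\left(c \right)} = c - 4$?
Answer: $\frac{729}{8} \approx 91.125$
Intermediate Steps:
$A{\left(c \right)} = 2 - \frac{c}{2}$ ($A{\left(c \right)} = - \frac{c - 4}{2} = - \frac{-4 + c}{2} = 2 - \frac{c}{2}$)
$v{\left(O,j \right)} = \left(2 - \frac{j}{2}\right)^{2}$
$K = 3$
$\left(\sqrt{K + J{\left(v{\left(-4,-3 \right)},5 \right)}}\right)^{3} = \left(\sqrt{3 + \left(\frac{\left(-4 - 3\right)^{2}}{4} + 5\right)}\right)^{3} = \left(\sqrt{3 + \left(\frac{\left(-7\right)^{2}}{4} + 5\right)}\right)^{3} = \left(\sqrt{3 + \left(\frac{1}{4} \cdot 49 + 5\right)}\right)^{3} = \left(\sqrt{3 + \left(\frac{49}{4} + 5\right)}\right)^{3} = \left(\sqrt{3 + \frac{69}{4}}\right)^{3} = \left(\sqrt{\frac{81}{4}}\right)^{3} = \left(\frac{9}{2}\right)^{3} = \frac{729}{8}$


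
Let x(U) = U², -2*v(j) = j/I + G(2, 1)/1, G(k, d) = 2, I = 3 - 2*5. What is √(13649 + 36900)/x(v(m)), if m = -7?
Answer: 4*√50549/9 ≈ 99.925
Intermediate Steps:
I = -7 (I = 3 - 10 = -7)
v(j) = -1 + j/14 (v(j) = -(j/(-7) + 2/1)/2 = -(j*(-⅐) + 2*1)/2 = -(-j/7 + 2)/2 = -(2 - j/7)/2 = -1 + j/14)
√(13649 + 36900)/x(v(m)) = √(13649 + 36900)/((-1 + (1/14)*(-7))²) = √50549/((-1 - ½)²) = √50549/((-3/2)²) = √50549/(9/4) = √50549*(4/9) = 4*√50549/9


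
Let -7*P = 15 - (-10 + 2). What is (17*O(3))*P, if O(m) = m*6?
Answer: -7038/7 ≈ -1005.4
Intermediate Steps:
P = -23/7 (P = -(15 - (-10 + 2))/7 = -(15 - 1*(-8))/7 = -(15 + 8)/7 = -1/7*23 = -23/7 ≈ -3.2857)
O(m) = 6*m
(17*O(3))*P = (17*(6*3))*(-23/7) = (17*18)*(-23/7) = 306*(-23/7) = -7038/7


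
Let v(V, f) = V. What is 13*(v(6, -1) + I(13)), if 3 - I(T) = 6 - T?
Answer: 208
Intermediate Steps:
I(T) = -3 + T (I(T) = 3 - (6 - T) = 3 + (-6 + T) = -3 + T)
13*(v(6, -1) + I(13)) = 13*(6 + (-3 + 13)) = 13*(6 + 10) = 13*16 = 208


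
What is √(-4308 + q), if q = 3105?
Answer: I*√1203 ≈ 34.684*I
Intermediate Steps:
√(-4308 + q) = √(-4308 + 3105) = √(-1203) = I*√1203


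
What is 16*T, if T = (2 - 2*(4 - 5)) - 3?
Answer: 16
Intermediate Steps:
T = 1 (T = (2 - 2*(-1)) - 3 = (2 + 2) - 3 = 4 - 3 = 1)
16*T = 16*1 = 16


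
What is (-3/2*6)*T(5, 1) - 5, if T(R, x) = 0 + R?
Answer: -50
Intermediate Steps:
T(R, x) = R
(-3/2*6)*T(5, 1) - 5 = (-3/2*6)*5 - 5 = (-3*½*6)*5 - 5 = -3/2*6*5 - 5 = -9*5 - 5 = -45 - 5 = -50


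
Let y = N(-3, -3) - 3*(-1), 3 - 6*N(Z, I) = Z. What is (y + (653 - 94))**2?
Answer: 316969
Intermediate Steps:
N(Z, I) = 1/2 - Z/6
y = 4 (y = (1/2 - 1/6*(-3)) - 3*(-1) = (1/2 + 1/2) + 3 = 1 + 3 = 4)
(y + (653 - 94))**2 = (4 + (653 - 94))**2 = (4 + 559)**2 = 563**2 = 316969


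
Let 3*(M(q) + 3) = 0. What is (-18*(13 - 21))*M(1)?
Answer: -432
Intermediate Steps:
M(q) = -3 (M(q) = -3 + (⅓)*0 = -3 + 0 = -3)
(-18*(13 - 21))*M(1) = -18*(13 - 21)*(-3) = -18*(-8)*(-3) = 144*(-3) = -432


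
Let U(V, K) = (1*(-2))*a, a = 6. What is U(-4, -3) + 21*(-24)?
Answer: -516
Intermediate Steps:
U(V, K) = -12 (U(V, K) = (1*(-2))*6 = -2*6 = -12)
U(-4, -3) + 21*(-24) = -12 + 21*(-24) = -12 - 504 = -516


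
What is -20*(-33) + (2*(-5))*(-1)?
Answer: 670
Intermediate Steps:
-20*(-33) + (2*(-5))*(-1) = 660 - 10*(-1) = 660 + 10 = 670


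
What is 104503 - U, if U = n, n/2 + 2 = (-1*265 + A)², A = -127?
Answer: -202821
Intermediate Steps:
n = 307324 (n = -4 + 2*(-1*265 - 127)² = -4 + 2*(-265 - 127)² = -4 + 2*(-392)² = -4 + 2*153664 = -4 + 307328 = 307324)
U = 307324
104503 - U = 104503 - 1*307324 = 104503 - 307324 = -202821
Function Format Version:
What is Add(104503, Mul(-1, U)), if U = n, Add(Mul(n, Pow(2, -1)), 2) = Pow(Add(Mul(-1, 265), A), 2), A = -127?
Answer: -202821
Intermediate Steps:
n = 307324 (n = Add(-4, Mul(2, Pow(Add(Mul(-1, 265), -127), 2))) = Add(-4, Mul(2, Pow(Add(-265, -127), 2))) = Add(-4, Mul(2, Pow(-392, 2))) = Add(-4, Mul(2, 153664)) = Add(-4, 307328) = 307324)
U = 307324
Add(104503, Mul(-1, U)) = Add(104503, Mul(-1, 307324)) = Add(104503, -307324) = -202821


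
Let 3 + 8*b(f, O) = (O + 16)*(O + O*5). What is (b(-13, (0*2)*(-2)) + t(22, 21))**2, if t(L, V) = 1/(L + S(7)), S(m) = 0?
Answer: 841/7744 ≈ 0.10860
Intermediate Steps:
b(f, O) = -3/8 + 3*O*(16 + O)/4 (b(f, O) = -3/8 + ((O + 16)*(O + O*5))/8 = -3/8 + ((16 + O)*(O + 5*O))/8 = -3/8 + ((16 + O)*(6*O))/8 = -3/8 + (6*O*(16 + O))/8 = -3/8 + 3*O*(16 + O)/4)
t(L, V) = 1/L (t(L, V) = 1/(L + 0) = 1/L)
(b(-13, (0*2)*(-2)) + t(22, 21))**2 = ((-3/8 + 12*((0*2)*(-2)) + 3*((0*2)*(-2))**2/4) + 1/22)**2 = ((-3/8 + 12*(0*(-2)) + 3*(0*(-2))**2/4) + 1/22)**2 = ((-3/8 + 12*0 + (3/4)*0**2) + 1/22)**2 = ((-3/8 + 0 + (3/4)*0) + 1/22)**2 = ((-3/8 + 0 + 0) + 1/22)**2 = (-3/8 + 1/22)**2 = (-29/88)**2 = 841/7744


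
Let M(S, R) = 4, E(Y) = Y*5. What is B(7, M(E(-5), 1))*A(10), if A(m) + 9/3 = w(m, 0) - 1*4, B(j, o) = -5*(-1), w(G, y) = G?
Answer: 15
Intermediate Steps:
E(Y) = 5*Y
B(j, o) = 5
A(m) = -7 + m (A(m) = -3 + (m - 1*4) = -3 + (m - 4) = -3 + (-4 + m) = -7 + m)
B(7, M(E(-5), 1))*A(10) = 5*(-7 + 10) = 5*3 = 15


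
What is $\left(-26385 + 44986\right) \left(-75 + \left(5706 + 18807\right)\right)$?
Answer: $454571238$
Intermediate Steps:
$\left(-26385 + 44986\right) \left(-75 + \left(5706 + 18807\right)\right) = 18601 \left(-75 + 24513\right) = 18601 \cdot 24438 = 454571238$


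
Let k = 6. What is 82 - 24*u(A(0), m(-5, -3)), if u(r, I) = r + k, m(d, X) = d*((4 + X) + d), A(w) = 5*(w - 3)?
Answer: 298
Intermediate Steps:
A(w) = -15 + 5*w (A(w) = 5*(-3 + w) = -15 + 5*w)
m(d, X) = d*(4 + X + d)
u(r, I) = 6 + r (u(r, I) = r + 6 = 6 + r)
82 - 24*u(A(0), m(-5, -3)) = 82 - 24*(6 + (-15 + 5*0)) = 82 - 24*(6 + (-15 + 0)) = 82 - 24*(6 - 15) = 82 - 24*(-9) = 82 + 216 = 298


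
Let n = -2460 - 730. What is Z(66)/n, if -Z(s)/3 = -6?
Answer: -9/1595 ≈ -0.0056426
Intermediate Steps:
Z(s) = 18 (Z(s) = -3*(-6) = 18)
n = -3190
Z(66)/n = 18/(-3190) = 18*(-1/3190) = -9/1595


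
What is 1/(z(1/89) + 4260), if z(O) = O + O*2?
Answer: 89/379143 ≈ 0.00023474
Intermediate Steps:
z(O) = 3*O (z(O) = O + 2*O = 3*O)
1/(z(1/89) + 4260) = 1/(3/89 + 4260) = 1/(379143/89) = 89/379143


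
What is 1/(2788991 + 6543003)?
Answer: 1/9331994 ≈ 1.0716e-7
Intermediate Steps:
1/(2788991 + 6543003) = 1/9331994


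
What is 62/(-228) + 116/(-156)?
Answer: -1505/1482 ≈ -1.0155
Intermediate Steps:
62/(-228) + 116/(-156) = 62*(-1/228) + 116*(-1/156) = -31/114 - 29/39 = -1505/1482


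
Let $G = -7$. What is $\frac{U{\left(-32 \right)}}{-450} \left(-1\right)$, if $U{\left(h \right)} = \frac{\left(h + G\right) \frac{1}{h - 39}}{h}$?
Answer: $- \frac{13}{340800} \approx -3.8146 \cdot 10^{-5}$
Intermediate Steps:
$U{\left(h \right)} = \frac{-7 + h}{h \left(-39 + h\right)}$ ($U{\left(h \right)} = \frac{\left(h - 7\right) \frac{1}{h - 39}}{h} = \frac{\left(-7 + h\right) \frac{1}{-39 + h}}{h} = \frac{\frac{1}{-39 + h} \left(-7 + h\right)}{h} = \frac{-7 + h}{h \left(-39 + h\right)}$)
$\frac{U{\left(-32 \right)}}{-450} \left(-1\right) = \frac{\frac{1}{-32} \frac{1}{-39 - 32} \left(-7 - 32\right)}{-450} \left(-1\right) = \left(- \frac{1}{32}\right) \frac{1}{-71} \left(-39\right) \left(- \frac{1}{450}\right) \left(-1\right) = \left(- \frac{1}{32}\right) \left(- \frac{1}{71}\right) \left(-39\right) \left(- \frac{1}{450}\right) \left(-1\right) = \left(- \frac{39}{2272}\right) \left(- \frac{1}{450}\right) \left(-1\right) = \frac{13}{340800} \left(-1\right) = - \frac{13}{340800}$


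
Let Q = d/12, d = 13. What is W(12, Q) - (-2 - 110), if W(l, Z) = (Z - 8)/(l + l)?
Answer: 32173/288 ≈ 111.71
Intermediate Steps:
Q = 13/12 ≈ 1.0833
W(l, Z) = (-8 + Z)/(2*l) (W(l, Z) = (-8 + Z)/((2*l)) = (-8 + Z)*(1/(2*l)) = (-8 + Z)/(2*l))
W(12, Q) - (-2 - 110) = (1/2)*(-8 + 13/12)/12 - (-2 - 110) = (1/2)*(1/12)*(-83/12) - 1*(-112) = -83/288 + 112 = 32173/288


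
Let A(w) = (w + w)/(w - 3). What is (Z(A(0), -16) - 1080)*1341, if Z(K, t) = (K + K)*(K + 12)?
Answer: -1448280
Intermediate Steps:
A(w) = 2*w/(-3 + w) (A(w) = (2*w)/(-3 + w) = 2*w/(-3 + w))
Z(K, t) = 2*K*(12 + K) (Z(K, t) = (2*K)*(12 + K) = 2*K*(12 + K))
(Z(A(0), -16) - 1080)*1341 = (2*(2*0/(-3 + 0))*(12 + 2*0/(-3 + 0)) - 1080)*1341 = (2*(2*0/(-3))*(12 + 2*0/(-3)) - 1080)*1341 = (2*(2*0*(-⅓))*(12 + 2*0*(-⅓)) - 1080)*1341 = (2*0*(12 + 0) - 1080)*1341 = (2*0*12 - 1080)*1341 = (0 - 1080)*1341 = -1080*1341 = -1448280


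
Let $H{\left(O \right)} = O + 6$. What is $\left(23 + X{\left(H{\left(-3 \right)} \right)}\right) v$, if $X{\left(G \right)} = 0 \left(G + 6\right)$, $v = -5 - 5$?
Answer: $-230$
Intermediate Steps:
$H{\left(O \right)} = 6 + O$
$v = -10$ ($v = -5 - 5 = -10$)
$X{\left(G \right)} = 0$ ($X{\left(G \right)} = 0 \left(6 + G\right) = 0$)
$\left(23 + X{\left(H{\left(-3 \right)} \right)}\right) v = \left(23 + 0\right) \left(-10\right) = 23 \left(-10\right) = -230$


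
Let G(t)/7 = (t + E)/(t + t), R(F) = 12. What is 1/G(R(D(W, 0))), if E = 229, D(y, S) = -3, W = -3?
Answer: 24/1687 ≈ 0.014226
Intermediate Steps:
G(t) = 7*(229 + t)/(2*t) (G(t) = 7*((t + 229)/(t + t)) = 7*((229 + t)/((2*t))) = 7*((229 + t)*(1/(2*t))) = 7*((229 + t)/(2*t)) = 7*(229 + t)/(2*t))
1/G(R(D(W, 0))) = 1/((7/2)*(229 + 12)/12) = 1/((7/2)*(1/12)*241) = 1/(1687/24) = 24/1687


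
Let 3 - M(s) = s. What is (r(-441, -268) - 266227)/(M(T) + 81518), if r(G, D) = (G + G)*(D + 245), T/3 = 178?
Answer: -245941/80987 ≈ -3.0368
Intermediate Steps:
T = 534 (T = 3*178 = 534)
r(G, D) = 2*G*(245 + D) (r(G, D) = (2*G)*(245 + D) = 2*G*(245 + D))
M(s) = 3 - s
(r(-441, -268) - 266227)/(M(T) + 81518) = (2*(-441)*(245 - 268) - 266227)/((3 - 1*534) + 81518) = (2*(-441)*(-23) - 266227)/((3 - 534) + 81518) = (20286 - 266227)/(-531 + 81518) = -245941/80987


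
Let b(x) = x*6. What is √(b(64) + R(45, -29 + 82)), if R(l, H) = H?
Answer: √437 ≈ 20.905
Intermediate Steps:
b(x) = 6*x
√(b(64) + R(45, -29 + 82)) = √(6*64 + (-29 + 82)) = √(384 + 53) = √437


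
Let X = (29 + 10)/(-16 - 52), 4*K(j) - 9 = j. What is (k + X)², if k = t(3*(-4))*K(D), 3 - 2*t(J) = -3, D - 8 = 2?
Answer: 216225/1156 ≈ 187.05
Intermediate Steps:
D = 10 (D = 8 + 2 = 10)
K(j) = 9/4 + j/4
t(J) = 3 (t(J) = 3/2 - ½*(-3) = 3/2 + 3/2 = 3)
k = 57/4 (k = 3*(9/4 + (¼)*10) = 3*(9/4 + 5/2) = 3*(19/4) = 57/4 ≈ 14.250)
X = -39/68 (X = 39/(-68) = 39*(-1/68) = -39/68 ≈ -0.57353)
(k + X)² = (57/4 - 39/68)² = (465/34)² = 216225/1156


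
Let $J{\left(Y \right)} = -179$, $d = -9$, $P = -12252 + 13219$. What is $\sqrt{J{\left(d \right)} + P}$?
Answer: $2 \sqrt{197} \approx 28.071$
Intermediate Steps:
$P = 967$
$\sqrt{J{\left(d \right)} + P} = \sqrt{-179 + 967} = \sqrt{788} = 2 \sqrt{197}$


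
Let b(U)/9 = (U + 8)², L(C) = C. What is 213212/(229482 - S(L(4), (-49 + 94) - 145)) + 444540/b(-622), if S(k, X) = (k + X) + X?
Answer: 34396737437/32470382733 ≈ 1.0593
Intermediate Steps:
S(k, X) = k + 2*X (S(k, X) = (X + k) + X = k + 2*X)
b(U) = 9*(8 + U)² (b(U) = 9*(U + 8)² = 9*(8 + U)²)
213212/(229482 - S(L(4), (-49 + 94) - 145)) + 444540/b(-622) = 213212/(229482 - (4 + 2*((-49 + 94) - 145))) + 444540/((9*(8 - 622)²)) = 213212/(229482 - (4 + 2*(45 - 145))) + 444540/((9*(-614)²)) = 213212/(229482 - (4 + 2*(-100))) + 444540/((9*376996)) = 213212/(229482 - (4 - 200)) + 444540/3392964 = 213212/(229482 - 1*(-196)) + 444540*(1/3392964) = 213212/(229482 + 196) + 37045/282747 = 213212/229678 + 37045/282747 = 213212*(1/229678) + 37045/282747 = 106606/114839 + 37045/282747 = 34396737437/32470382733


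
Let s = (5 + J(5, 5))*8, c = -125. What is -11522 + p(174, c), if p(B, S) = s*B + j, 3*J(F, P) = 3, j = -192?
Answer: -3362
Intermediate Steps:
J(F, P) = 1 (J(F, P) = (⅓)*3 = 1)
s = 48 (s = (5 + 1)*8 = 6*8 = 48)
p(B, S) = -192 + 48*B (p(B, S) = 48*B - 192 = -192 + 48*B)
-11522 + p(174, c) = -11522 + (-192 + 48*174) = -11522 + (-192 + 8352) = -11522 + 8160 = -3362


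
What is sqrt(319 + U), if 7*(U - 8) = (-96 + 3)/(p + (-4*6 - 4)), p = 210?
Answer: sqrt(10829130)/182 ≈ 18.081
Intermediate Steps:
U = 10099/1274 (U = 8 + ((-96 + 3)/(210 + (-4*6 - 4)))/7 = 8 + (-93/(210 + (-24 - 4)))/7 = 8 + (-93/(210 - 28))/7 = 8 + (-93/182)/7 = 8 + (-93*1/182)/7 = 8 + (1/7)*(-93/182) = 8 - 93/1274 = 10099/1274 ≈ 7.9270)
sqrt(319 + U) = sqrt(319 + 10099/1274) = sqrt(416505/1274) = sqrt(10829130)/182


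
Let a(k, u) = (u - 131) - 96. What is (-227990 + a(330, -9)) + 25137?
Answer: -203089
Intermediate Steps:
a(k, u) = -227 + u (a(k, u) = (-131 + u) - 96 = -227 + u)
(-227990 + a(330, -9)) + 25137 = (-227990 + (-227 - 9)) + 25137 = (-227990 - 236) + 25137 = -228226 + 25137 = -203089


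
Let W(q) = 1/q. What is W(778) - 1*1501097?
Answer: -1167853465/778 ≈ -1.5011e+6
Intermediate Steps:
W(778) - 1*1501097 = 1/778 - 1*1501097 = 1/778 - 1501097 = -1167853465/778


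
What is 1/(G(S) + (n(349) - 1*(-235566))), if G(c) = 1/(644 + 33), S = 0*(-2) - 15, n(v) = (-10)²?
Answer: 677/159545883 ≈ 4.2433e-6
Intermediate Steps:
n(v) = 100
S = -15 (S = 0 - 15 = -15)
G(c) = 1/677
1/(G(S) + (n(349) - 1*(-235566))) = 1/(1/677 + (100 - 1*(-235566))) = 1/(1/677 + (100 + 235566)) = 1/(1/677 + 235666) = 1/(159545883/677) = 677/159545883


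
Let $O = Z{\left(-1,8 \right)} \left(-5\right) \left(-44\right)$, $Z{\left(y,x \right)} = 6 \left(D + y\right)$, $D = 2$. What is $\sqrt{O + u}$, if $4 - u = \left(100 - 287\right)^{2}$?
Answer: $i \sqrt{33645} \approx 183.43 i$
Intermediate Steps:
$Z{\left(y,x \right)} = 12 + 6 y$ ($Z{\left(y,x \right)} = 6 \left(2 + y\right) = 12 + 6 y$)
$u = -34965$ ($u = 4 - \left(100 - 287\right)^{2} = 4 - \left(-187\right)^{2} = 4 - 34969 = -34965$)
$O = 1320$ ($O = \left(12 + 6 \left(-1\right)\right) \left(-5\right) \left(-44\right) = \left(12 - 6\right) \left(-5\right) \left(-44\right) = 6 \left(-5\right) \left(-44\right) = \left(-30\right) \left(-44\right) = 1320$)
$\sqrt{O + u} = \sqrt{1320 - 34965} = \sqrt{-33645} = i \sqrt{33645}$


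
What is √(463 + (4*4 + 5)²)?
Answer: 2*√226 ≈ 30.067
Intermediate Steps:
√(463 + (4*4 + 5)²) = √(463 + (16 + 5)²) = √(463 + 21²) = √(463 + 441) = √904 = 2*√226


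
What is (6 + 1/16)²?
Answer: 9409/256 ≈ 36.754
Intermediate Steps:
(6 + 1/16)² = (97/16)² = 9409/256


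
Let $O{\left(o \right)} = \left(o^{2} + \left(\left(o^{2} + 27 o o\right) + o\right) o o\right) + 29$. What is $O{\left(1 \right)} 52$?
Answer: $3068$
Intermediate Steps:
$O{\left(o \right)} = 29 + o^{2} + o^{2} \left(o + 28 o^{2}\right)$ ($O{\left(o \right)} = \left(o^{2} + \left(\left(o^{2} + 27 o^{2}\right) + o\right) o o\right) + 29 = \left(o^{2} + \left(28 o^{2} + o\right) o o\right) + 29 = \left(o^{2} + \left(o + 28 o^{2}\right) o o\right) + 29 = \left(o^{2} + o \left(o + 28 o^{2}\right) o\right) + 29 = \left(o^{2} + o^{2} \left(o + 28 o^{2}\right)\right) + 29 = 29 + o^{2} + o^{2} \left(o + 28 o^{2}\right)$)
$O{\left(1 \right)} 52 = \left(29 + 1^{2} + 1^{3} + 28 \cdot 1^{4}\right) 52 = \left(29 + 1 + 1 + 28 \cdot 1\right) 52 = \left(29 + 1 + 1 + 28\right) 52 = 59 \cdot 52 = 3068$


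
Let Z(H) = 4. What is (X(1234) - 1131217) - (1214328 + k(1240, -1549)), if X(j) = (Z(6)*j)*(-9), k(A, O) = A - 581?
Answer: -2390628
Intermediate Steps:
k(A, O) = -581 + A
X(j) = -36*j (X(j) = (4*j)*(-9) = -36*j)
(X(1234) - 1131217) - (1214328 + k(1240, -1549)) = (-36*1234 - 1131217) - (1214328 + (-581 + 1240)) = (-44424 - 1131217) - (1214328 + 659) = -1175641 - 1*1214987 = -1175641 - 1214987 = -2390628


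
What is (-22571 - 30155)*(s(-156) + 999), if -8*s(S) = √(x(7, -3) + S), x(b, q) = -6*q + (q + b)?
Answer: -52673274 + 26363*I*√134/4 ≈ -5.2673e+7 + 76294.0*I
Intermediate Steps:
x(b, q) = b - 5*q (x(b, q) = -6*q + (b + q) = b - 5*q)
s(S) = -√(22 + S)/8 (s(S) = -√((7 - 5*(-3)) + S)/8 = -√((7 + 15) + S)/8 = -√(22 + S)/8)
(-22571 - 30155)*(s(-156) + 999) = (-22571 - 30155)*(-√(22 - 156)/8 + 999) = -52726*(-I*√134/8 + 999) = -52726*(999 - I*√134/8) = -52673274 + 26363*I*√134/4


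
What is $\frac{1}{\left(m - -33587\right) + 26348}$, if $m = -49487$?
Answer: $\frac{1}{10448} \approx 9.5712 \cdot 10^{-5}$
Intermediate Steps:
$\frac{1}{\left(m - -33587\right) + 26348} = \frac{1}{\left(-49487 - -33587\right) + 26348} = \frac{1}{\left(-49487 + 33587\right) + 26348} = \frac{1}{-15900 + 26348} = \frac{1}{10448}$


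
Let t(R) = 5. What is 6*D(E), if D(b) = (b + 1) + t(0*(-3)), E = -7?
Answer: -6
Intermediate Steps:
D(b) = 6 + b (D(b) = (b + 1) + 5 = (1 + b) + 5 = 6 + b)
6*D(E) = 6*(6 - 7) = 6*(-1) = -6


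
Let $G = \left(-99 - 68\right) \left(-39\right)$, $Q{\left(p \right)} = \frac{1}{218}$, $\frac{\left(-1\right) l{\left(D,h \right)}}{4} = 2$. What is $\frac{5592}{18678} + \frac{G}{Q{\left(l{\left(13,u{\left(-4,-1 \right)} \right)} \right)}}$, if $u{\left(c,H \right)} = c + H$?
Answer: $\frac{4419944174}{3113} \approx 1.4198 \cdot 10^{6}$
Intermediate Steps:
$u{\left(c,H \right)} = H + c$
$l{\left(D,h \right)} = -8$ ($l{\left(D,h \right)} = \left(-4\right) 2 = -8$)
$Q{\left(p \right)} = \frac{1}{218}$
$G = 6513$ ($G = \left(-167\right) \left(-39\right) = 6513$)
$\frac{5592}{18678} + \frac{G}{Q{\left(l{\left(13,u{\left(-4,-1 \right)} \right)} \right)}} = \frac{5592}{18678} + 6513 \frac{1}{\frac{1}{218}} = 5592 \cdot \frac{1}{18678} + 6513 \cdot 218 = \frac{932}{3113} + 1419834 = \frac{4419944174}{3113}$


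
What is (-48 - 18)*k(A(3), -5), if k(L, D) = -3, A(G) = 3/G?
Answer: 198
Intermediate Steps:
(-48 - 18)*k(A(3), -5) = (-48 - 18)*(-3) = -66*(-3) = 198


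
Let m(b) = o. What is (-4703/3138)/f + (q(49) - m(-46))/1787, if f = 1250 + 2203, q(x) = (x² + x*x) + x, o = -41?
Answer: 52998930227/19363063518 ≈ 2.7371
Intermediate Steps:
m(b) = -41
q(x) = x + 2*x² (q(x) = (x² + x²) + x = 2*x² + x = x + 2*x²)
f = 3453
(-4703/3138)/f + (q(49) - m(-46))/1787 = -4703/3138/3453 + (49*(1 + 2*49) - 1*(-41))/1787 = -4703*1/3138*(1/3453) + (49*(1 + 98) + 41)*(1/1787) = -4703/3138*1/3453 + (49*99 + 41)*(1/1787) = -4703/10835514 + (4851 + 41)*(1/1787) = -4703/10835514 + 4892*(1/1787) = -4703/10835514 + 4892/1787 = 52998930227/19363063518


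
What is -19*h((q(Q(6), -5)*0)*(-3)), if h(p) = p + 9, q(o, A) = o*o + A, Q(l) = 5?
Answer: -171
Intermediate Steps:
q(o, A) = A + o² (q(o, A) = o² + A = A + o²)
h(p) = 9 + p
-19*h((q(Q(6), -5)*0)*(-3)) = -19*(9 + ((-5 + 5²)*0)*(-3)) = -19*(9 + ((-5 + 25)*0)*(-3)) = -19*(9 + (20*0)*(-3)) = -19*(9 + 0*(-3)) = -19*(9 + 0) = -19*9 = -171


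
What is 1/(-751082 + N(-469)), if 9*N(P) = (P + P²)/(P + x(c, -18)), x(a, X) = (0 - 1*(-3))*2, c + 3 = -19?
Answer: -463/347775354 ≈ -1.3313e-6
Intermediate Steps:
c = -22 (c = -3 - 19 = -22)
x(a, X) = 6 (x(a, X) = (0 + 3)*2 = 3*2 = 6)
N(P) = (P + P²)/(9*(6 + P)) (N(P) = ((P + P²)/(P + 6))/9 = ((P + P²)/(6 + P))/9 = (P + P²)/(9*(6 + P)))
1/(-751082 + N(-469)) = 1/(-751082 + (⅑)*(-469)*(1 - 469)/(6 - 469)) = 1/(-751082 + (⅑)*(-469)*(-468)/(-463)) = 1/(-751082 + (⅑)*(-469)*(-1/463)*(-468)) = 1/(-751082 - 24388/463) = 1/(-347775354/463) = -463/347775354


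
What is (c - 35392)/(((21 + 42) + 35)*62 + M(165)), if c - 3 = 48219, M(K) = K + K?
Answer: 6415/3203 ≈ 2.0028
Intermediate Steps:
M(K) = 2*K
c = 48222 (c = 3 + 48219 = 48222)
(c - 35392)/(((21 + 42) + 35)*62 + M(165)) = (48222 - 35392)/(((21 + 42) + 35)*62 + 2*165) = 12830/((63 + 35)*62 + 330) = 12830/(98*62 + 330) = 12830/(6076 + 330) = 12830/6406 = 12830*(1/6406) = 6415/3203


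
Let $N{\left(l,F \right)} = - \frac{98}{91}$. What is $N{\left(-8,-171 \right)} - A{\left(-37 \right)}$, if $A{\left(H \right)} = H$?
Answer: $\frac{467}{13} \approx 35.923$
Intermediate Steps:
$N{\left(l,F \right)} = - \frac{14}{13}$ ($N{\left(l,F \right)} = \left(-98\right) \frac{1}{91} = - \frac{14}{13}$)
$N{\left(-8,-171 \right)} - A{\left(-37 \right)} = - \frac{14}{13} - -37 = - \frac{14}{13} + 37 = \frac{467}{13}$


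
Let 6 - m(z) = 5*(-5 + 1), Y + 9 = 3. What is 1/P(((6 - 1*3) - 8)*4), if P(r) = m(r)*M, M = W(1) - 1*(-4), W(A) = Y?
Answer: -1/52 ≈ -0.019231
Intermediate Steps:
Y = -6 (Y = -9 + 3 = -6)
W(A) = -6
m(z) = 26 (m(z) = 6 - 5*(-5 + 1) = 6 - 5*(-4) = 6 - 1*(-20) = 6 + 20 = 26)
M = -2 (M = -6 - 1*(-4) = -6 + 4 = -2)
P(r) = -52 (P(r) = 26*(-2) = -52)
1/P(((6 - 1*3) - 8)*4) = 1/(-52) = -1/52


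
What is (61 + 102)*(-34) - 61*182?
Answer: -16644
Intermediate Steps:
(61 + 102)*(-34) - 61*182 = 163*(-34) - 11102 = -5542 - 11102 = -16644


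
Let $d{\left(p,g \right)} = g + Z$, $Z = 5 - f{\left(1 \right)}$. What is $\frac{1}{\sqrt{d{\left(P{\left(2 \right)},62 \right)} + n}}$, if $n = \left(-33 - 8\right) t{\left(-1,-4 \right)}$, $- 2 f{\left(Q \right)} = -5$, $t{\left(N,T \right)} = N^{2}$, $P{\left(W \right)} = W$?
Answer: $\frac{\sqrt{94}}{47} \approx 0.20628$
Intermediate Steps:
$f{\left(Q \right)} = \frac{5}{2}$ ($f{\left(Q \right)} = \left(- \frac{1}{2}\right) \left(-5\right) = \frac{5}{2}$)
$Z = \frac{5}{2}$ ($Z = 5 - \frac{5}{2} = \frac{5}{2} \approx 2.5$)
$d{\left(p,g \right)} = \frac{5}{2} + g$ ($d{\left(p,g \right)} = g + \frac{5}{2} = \frac{5}{2} + g$)
$n = -41$ ($n = \left(-33 - 8\right) \left(-1\right)^{2} = \left(-41\right) 1 = -41$)
$\frac{1}{\sqrt{d{\left(P{\left(2 \right)},62 \right)} + n}} = \frac{1}{\sqrt{\left(\frac{5}{2} + 62\right) - 41}} = \frac{1}{\sqrt{\frac{129}{2} - 41}} = \frac{1}{\sqrt{\frac{47}{2}}} = \frac{1}{\frac{1}{2} \sqrt{94}} = \frac{\sqrt{94}}{47}$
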